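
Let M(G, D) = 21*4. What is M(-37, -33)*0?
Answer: 0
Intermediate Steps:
M(G, D) = 84
M(-37, -33)*0 = 84*0 = 0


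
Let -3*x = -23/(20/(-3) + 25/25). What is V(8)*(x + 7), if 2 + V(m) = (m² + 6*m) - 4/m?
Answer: 10512/17 ≈ 618.35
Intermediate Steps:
x = -23/17 (x = -(-23)/(3*(20/(-3) + 25/25)) = -(-23)/(3*(20*(-⅓) + 25*(1/25))) = -(-23)/(3*(-20/3 + 1)) = -(-23)/(3*(-17/3)) = -(-23)*(-3)/(3*17) = -⅓*69/17 = -23/17 ≈ -1.3529)
V(m) = -2 + m² - 4/m + 6*m (V(m) = -2 + ((m² + 6*m) - 4/m) = -2 + (m² - 4/m + 6*m) = -2 + m² - 4/m + 6*m)
V(8)*(x + 7) = (-2 + 8² - 4/8 + 6*8)*(-23/17 + 7) = (-2 + 64 - 4*⅛ + 48)*(96/17) = (-2 + 64 - ½ + 48)*(96/17) = (219/2)*(96/17) = 10512/17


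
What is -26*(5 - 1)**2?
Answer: -416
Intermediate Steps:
-26*(5 - 1)**2 = -26*4**2 = -26*16 = -416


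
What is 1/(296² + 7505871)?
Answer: 1/7593487 ≈ 1.3169e-7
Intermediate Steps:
1/(296² + 7505871) = 1/(87616 + 7505871) = 1/7593487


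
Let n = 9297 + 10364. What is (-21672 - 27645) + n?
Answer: -29656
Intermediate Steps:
n = 19661
(-21672 - 27645) + n = (-21672 - 27645) + 19661 = -49317 + 19661 = -29656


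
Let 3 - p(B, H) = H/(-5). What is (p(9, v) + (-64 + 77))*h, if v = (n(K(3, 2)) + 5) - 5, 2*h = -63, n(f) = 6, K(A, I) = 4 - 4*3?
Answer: -2709/5 ≈ -541.80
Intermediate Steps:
K(A, I) = -8 (K(A, I) = 4 - 12 = -8)
h = -63/2 (h = (½)*(-63) = -63/2 ≈ -31.500)
v = 6 (v = (6 + 5) - 5 = 11 - 5 = 6)
p(B, H) = 3 + H/5 (p(B, H) = 3 - H/(-5) = 3 - H*(-1)/5 = 3 - (-1)*H/5 = 3 + H/5)
(p(9, v) + (-64 + 77))*h = ((3 + (⅕)*6) + (-64 + 77))*(-63/2) = ((3 + 6/5) + 13)*(-63/2) = (21/5 + 13)*(-63/2) = (86/5)*(-63/2) = -2709/5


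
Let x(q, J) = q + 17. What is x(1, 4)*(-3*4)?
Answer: -216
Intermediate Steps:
x(q, J) = 17 + q
x(1, 4)*(-3*4) = (17 + 1)*(-3*4) = 18*(-12) = -216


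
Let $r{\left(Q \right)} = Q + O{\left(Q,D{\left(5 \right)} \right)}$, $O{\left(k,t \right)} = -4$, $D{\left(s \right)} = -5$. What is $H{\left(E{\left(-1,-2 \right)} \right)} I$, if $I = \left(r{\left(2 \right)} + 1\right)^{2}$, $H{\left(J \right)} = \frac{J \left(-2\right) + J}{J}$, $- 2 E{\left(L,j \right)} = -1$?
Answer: $-1$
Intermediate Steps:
$r{\left(Q \right)} = -4 + Q$ ($r{\left(Q \right)} = Q - 4 = -4 + Q$)
$E{\left(L,j \right)} = \frac{1}{2}$ ($E{\left(L,j \right)} = \left(- \frac{1}{2}\right) \left(-1\right) = \frac{1}{2}$)
$H{\left(J \right)} = -1$ ($H{\left(J \right)} = \frac{- 2 J + J}{J} = \frac{\left(-1\right) J}{J} = -1$)
$I = 1$ ($I = \left(\left(-4 + 2\right) + 1\right)^{2} = \left(-2 + 1\right)^{2} = \left(-1\right)^{2} = 1$)
$H{\left(E{\left(-1,-2 \right)} \right)} I = \left(-1\right) 1 = -1$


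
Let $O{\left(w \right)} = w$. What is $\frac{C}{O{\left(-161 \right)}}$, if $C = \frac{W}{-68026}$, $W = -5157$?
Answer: $- \frac{5157}{10952186} \approx -0.00047087$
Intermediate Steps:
$C = \frac{5157}{68026}$ ($C = - \frac{5157}{-68026} = \left(-5157\right) \left(- \frac{1}{68026}\right) = \frac{5157}{68026} \approx 0.075809$)
$\frac{C}{O{\left(-161 \right)}} = \frac{5157}{68026 \left(-161\right)} = \frac{5157}{68026} \left(- \frac{1}{161}\right) = - \frac{5157}{10952186}$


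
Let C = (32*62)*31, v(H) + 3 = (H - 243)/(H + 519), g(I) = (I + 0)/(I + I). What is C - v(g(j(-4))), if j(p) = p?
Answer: 63906258/1039 ≈ 61507.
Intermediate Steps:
g(I) = ½ (g(I) = I/((2*I)) = I*(1/(2*I)) = ½)
v(H) = -3 + (-243 + H)/(519 + H) (v(H) = -3 + (H - 243)/(H + 519) = -3 + (-243 + H)/(519 + H))
C = 61504 (C = 1984*31 = 61504)
C - v(g(j(-4))) = 61504 - 2*(-900 - 1*½)/(519 + ½) = 61504 - 2*(-900 - ½)/1039/2 = 61504 - 2*2*(-1801)/(1039*2) = 61504 - 1*(-3602/1039) = 61504 + 3602/1039 = 63906258/1039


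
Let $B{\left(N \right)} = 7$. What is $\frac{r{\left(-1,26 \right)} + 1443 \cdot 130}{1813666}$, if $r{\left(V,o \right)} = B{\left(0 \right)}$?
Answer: $\frac{187597}{1813666} \approx 0.10344$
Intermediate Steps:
$r{\left(V,o \right)} = 7$
$\frac{r{\left(-1,26 \right)} + 1443 \cdot 130}{1813666} = \frac{7 + 1443 \cdot 130}{1813666} = \left(7 + 187590\right) \frac{1}{1813666} = 187597 \cdot \frac{1}{1813666} = \frac{187597}{1813666}$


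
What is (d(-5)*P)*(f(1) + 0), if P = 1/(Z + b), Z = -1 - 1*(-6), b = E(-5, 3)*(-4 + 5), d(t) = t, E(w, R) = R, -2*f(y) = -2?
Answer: -5/8 ≈ -0.62500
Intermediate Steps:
f(y) = 1 (f(y) = -1/2*(-2) = 1)
b = 3 (b = 3*(-4 + 5) = 3*1 = 3)
Z = 5 (Z = -1 + 6 = 5)
P = 1/8 (P = 1/(5 + 3) = 1/8 ≈ 0.12500)
(d(-5)*P)*(f(1) + 0) = (-5*1/8)*(1 + 0) = -5/8*1 = -5/8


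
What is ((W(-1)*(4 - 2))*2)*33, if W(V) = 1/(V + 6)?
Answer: 132/5 ≈ 26.400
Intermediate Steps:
W(V) = 1/(6 + V)
((W(-1)*(4 - 2))*2)*33 = (((4 - 2)/(6 - 1))*2)*33 = ((2/5)*2)*33 = (((⅕)*2)*2)*33 = ((⅖)*2)*33 = (⅘)*33 = 132/5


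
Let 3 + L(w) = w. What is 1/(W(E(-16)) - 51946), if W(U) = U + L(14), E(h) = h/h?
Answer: -1/51934 ≈ -1.9255e-5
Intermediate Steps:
L(w) = -3 + w
E(h) = 1
W(U) = 11 + U (W(U) = U + (-3 + 14) = U + 11 = 11 + U)
1/(W(E(-16)) - 51946) = 1/((11 + 1) - 51946) = 1/(12 - 51946) = 1/(-51934) = -1/51934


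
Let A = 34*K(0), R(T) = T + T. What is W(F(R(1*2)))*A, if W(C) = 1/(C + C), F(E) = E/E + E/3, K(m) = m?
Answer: 0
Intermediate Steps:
R(T) = 2*T
F(E) = 1 + E/3 (F(E) = 1 + E*(⅓) = 1 + E/3)
W(C) = 1/(2*C)
A = 0 (A = 34*0 = 0)
W(F(R(1*2)))*A = (1/(2*(1 + (2*(1*2))/3)))*0 = (1/(2*(1 + (2*2)/3)))*0 = (1/(2*(1 + (⅓)*4)))*0 = (1/(2*(1 + 4/3)))*0 = (1/(2*(7/3)))*0 = ((½)*(3/7))*0 = (3/14)*0 = 0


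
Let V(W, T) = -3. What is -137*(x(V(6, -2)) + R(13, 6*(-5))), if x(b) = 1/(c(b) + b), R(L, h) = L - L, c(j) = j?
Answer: 137/6 ≈ 22.833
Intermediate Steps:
R(L, h) = 0
x(b) = 1/(2*b) (x(b) = 1/(b + b) = 1/(2*b))
-137*(x(V(6, -2)) + R(13, 6*(-5))) = -137*((1/2)/(-3) + 0) = -137*((1/2)*(-1/3) + 0) = -137*(-1/6 + 0) = -137*(-1/6) = 137/6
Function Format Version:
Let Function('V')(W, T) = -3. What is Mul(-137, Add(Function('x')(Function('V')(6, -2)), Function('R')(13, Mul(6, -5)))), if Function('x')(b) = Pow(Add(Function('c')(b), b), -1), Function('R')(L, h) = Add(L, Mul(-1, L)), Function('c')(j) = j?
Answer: Rational(137, 6) ≈ 22.833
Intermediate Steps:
Function('R')(L, h) = 0
Function('x')(b) = Mul(Rational(1, 2), Pow(b, -1)) (Function('x')(b) = Pow(Add(b, b), -1) = Pow(Mul(2, b), -1) = Mul(Rational(1, 2), Pow(b, -1)))
Mul(-137, Add(Function('x')(Function('V')(6, -2)), Function('R')(13, Mul(6, -5)))) = Mul(-137, Add(Mul(Rational(1, 2), Pow(-3, -1)), 0)) = Mul(-137, Add(Mul(Rational(1, 2), Rational(-1, 3)), 0)) = Mul(-137, Add(Rational(-1, 6), 0)) = Mul(-137, Rational(-1, 6)) = Rational(137, 6)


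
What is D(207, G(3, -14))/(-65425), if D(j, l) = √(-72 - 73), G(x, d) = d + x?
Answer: -I*√145/65425 ≈ -0.00018405*I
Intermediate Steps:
D(j, l) = I*√145 (D(j, l) = √(-145) = I*√145)
D(207, G(3, -14))/(-65425) = (I*√145)/(-65425) = (I*√145)*(-1/65425) = -I*√145/65425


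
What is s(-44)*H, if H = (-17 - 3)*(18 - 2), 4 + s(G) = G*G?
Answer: -618240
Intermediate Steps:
s(G) = -4 + G² (s(G) = -4 + G*G = -4 + G²)
H = -320 (H = -20*16 = -320)
s(-44)*H = (-4 + (-44)²)*(-320) = (-4 + 1936)*(-320) = 1932*(-320) = -618240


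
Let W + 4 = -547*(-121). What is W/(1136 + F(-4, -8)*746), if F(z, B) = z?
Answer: -22061/616 ≈ -35.813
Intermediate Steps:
W = 66183 (W = -4 - 547*(-121) = -4 + 66187 = 66183)
W/(1136 + F(-4, -8)*746) = 66183/(1136 - 4*746) = 66183/(1136 - 2984) = 66183/(-1848) = 66183*(-1/1848) = -22061/616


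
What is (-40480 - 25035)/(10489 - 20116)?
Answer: 65515/9627 ≈ 6.8053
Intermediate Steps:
(-40480 - 25035)/(10489 - 20116) = -65515/(-9627) = -65515*(-1/9627) = 65515/9627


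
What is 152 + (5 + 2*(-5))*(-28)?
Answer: 292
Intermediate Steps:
152 + (5 + 2*(-5))*(-28) = 152 + (5 - 10)*(-28) = 152 - 5*(-28) = 152 + 140 = 292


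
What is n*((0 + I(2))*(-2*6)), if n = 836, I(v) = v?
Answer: -20064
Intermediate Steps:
n*((0 + I(2))*(-2*6)) = 836*((0 + 2)*(-2*6)) = 836*(2*(-12)) = 836*(-24) = -20064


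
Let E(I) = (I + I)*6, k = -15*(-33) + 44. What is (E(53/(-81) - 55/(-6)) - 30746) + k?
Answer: -812831/27 ≈ -30105.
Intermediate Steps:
k = 539 (k = 495 + 44 = 539)
E(I) = 12*I (E(I) = (2*I)*6 = 12*I)
(E(53/(-81) - 55/(-6)) - 30746) + k = (12*(53/(-81) - 55/(-6)) - 30746) + 539 = (12*(53*(-1/81) - 55*(-⅙)) - 30746) + 539 = (12*(-53/81 + 55/6) - 30746) + 539 = (12*(1379/162) - 30746) + 539 = (2758/27 - 30746) + 539 = -827384/27 + 539 = -812831/27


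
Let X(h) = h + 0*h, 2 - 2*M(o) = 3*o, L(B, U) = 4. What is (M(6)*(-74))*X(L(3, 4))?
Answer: 2368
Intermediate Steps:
M(o) = 1 - 3*o/2
X(h) = h (X(h) = h + 0 = h)
(M(6)*(-74))*X(L(3, 4)) = ((1 - 3/2*6)*(-74))*4 = ((1 - 9)*(-74))*4 = -8*(-74)*4 = 592*4 = 2368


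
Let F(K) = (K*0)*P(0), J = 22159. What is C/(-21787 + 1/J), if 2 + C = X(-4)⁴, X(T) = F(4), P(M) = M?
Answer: 22159/241389066 ≈ 9.1798e-5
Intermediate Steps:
F(K) = 0 (F(K) = (K*0)*0 = 0*0 = 0)
X(T) = 0
C = -2 (C = -2 + 0⁴ = -2 + 0 = -2)
C/(-21787 + 1/J) = -2/(-21787 + 1/22159) = -2/(-482778132/22159) = -2*(-22159/482778132) = 22159/241389066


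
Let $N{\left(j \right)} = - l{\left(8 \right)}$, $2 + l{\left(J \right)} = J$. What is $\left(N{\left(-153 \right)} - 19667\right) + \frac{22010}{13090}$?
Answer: $- \frac{25749756}{1309} \approx -19671.0$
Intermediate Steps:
$l{\left(J \right)} = -2 + J$
$N{\left(j \right)} = -6$ ($N{\left(j \right)} = - (-2 + 8) = \left(-1\right) 6 = -6$)
$\left(N{\left(-153 \right)} - 19667\right) + \frac{22010}{13090} = \left(-6 - 19667\right) + \frac{22010}{13090} = \left(-6 - 19667\right) + 22010 \cdot \frac{1}{13090} = \left(-6 - 19667\right) + \frac{2201}{1309} = -19673 + \frac{2201}{1309} = - \frac{25749756}{1309}$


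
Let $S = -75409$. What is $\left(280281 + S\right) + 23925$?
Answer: $228797$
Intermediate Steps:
$\left(280281 + S\right) + 23925 = \left(280281 - 75409\right) + 23925 = 204872 + 23925 = 228797$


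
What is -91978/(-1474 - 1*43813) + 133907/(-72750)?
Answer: 627153191/3294629250 ≈ 0.19036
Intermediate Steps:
-91978/(-1474 - 1*43813) + 133907/(-72750) = -91978/(-1474 - 43813) + 133907*(-1/72750) = -91978/(-45287) - 133907/72750 = -91978*(-1/45287) - 133907/72750 = 91978/45287 - 133907/72750 = 627153191/3294629250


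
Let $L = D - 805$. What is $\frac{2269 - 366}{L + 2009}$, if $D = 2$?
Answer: $\frac{1903}{1206} \approx 1.5779$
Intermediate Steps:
$L = -803$ ($L = 2 - 805 = -803$)
$\frac{2269 - 366}{L + 2009} = \frac{2269 - 366}{-803 + 2009} = \frac{1903}{1206}$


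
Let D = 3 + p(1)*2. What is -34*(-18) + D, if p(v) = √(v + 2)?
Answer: 615 + 2*√3 ≈ 618.46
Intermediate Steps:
p(v) = √(2 + v)
D = 3 + 2*√3 (D = 3 + √(2 + 1)*2 = 3 + √3*2 = 3 + 2*√3 ≈ 6.4641)
-34*(-18) + D = -34*(-18) + (3 + 2*√3) = 612 + (3 + 2*√3) = 615 + 2*√3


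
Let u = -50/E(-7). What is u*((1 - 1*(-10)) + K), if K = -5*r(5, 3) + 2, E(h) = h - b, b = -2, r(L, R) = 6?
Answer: -170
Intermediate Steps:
E(h) = 2 + h (E(h) = h - 1*(-2) = h + 2 = 2 + h)
u = 10 (u = -50/(2 - 7) = -50/(-5) = -50*(-⅕) = 10)
K = -28 (K = -5*6 + 2 = -30 + 2 = -28)
u*((1 - 1*(-10)) + K) = 10*((1 - 1*(-10)) - 28) = 10*((1 + 10) - 28) = 10*(11 - 28) = 10*(-17) = -170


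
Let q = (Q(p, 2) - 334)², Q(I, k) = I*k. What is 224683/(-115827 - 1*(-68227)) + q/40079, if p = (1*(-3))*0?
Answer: -3695004357/1907760400 ≈ -1.9368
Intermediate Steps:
p = 0 (p = -3*0 = 0)
q = 111556 (q = (0*2 - 334)² = (0 - 334)² = (-334)² = 111556)
224683/(-115827 - 1*(-68227)) + q/40079 = 224683/(-115827 - 1*(-68227)) + 111556/40079 = 224683/(-115827 + 68227) + 111556*(1/40079) = 224683/(-47600) + 111556/40079 = 224683*(-1/47600) + 111556/40079 = -224683/47600 + 111556/40079 = -3695004357/1907760400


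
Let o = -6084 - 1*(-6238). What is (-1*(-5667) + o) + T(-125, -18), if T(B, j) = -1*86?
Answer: 5735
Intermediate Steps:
o = 154 (o = -6084 + 6238 = 154)
T(B, j) = -86
(-1*(-5667) + o) + T(-125, -18) = (-1*(-5667) + 154) - 86 = (5667 + 154) - 86 = 5821 - 86 = 5735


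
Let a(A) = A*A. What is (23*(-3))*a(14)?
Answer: -13524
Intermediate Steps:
a(A) = A²
(23*(-3))*a(14) = (23*(-3))*14² = -69*196 = -13524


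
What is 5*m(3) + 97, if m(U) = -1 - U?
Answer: 77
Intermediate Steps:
5*m(3) + 97 = 5*(-1 - 1*3) + 97 = 5*(-1 - 3) + 97 = 5*(-4) + 97 = -20 + 97 = 77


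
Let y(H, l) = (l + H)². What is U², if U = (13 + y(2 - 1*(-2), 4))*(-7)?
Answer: 290521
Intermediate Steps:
y(H, l) = (H + l)²
U = -539 (U = (13 + ((2 - 1*(-2)) + 4)²)*(-7) = (13 + ((2 + 2) + 4)²)*(-7) = (13 + (4 + 4)²)*(-7) = (13 + 8²)*(-7) = (13 + 64)*(-7) = 77*(-7) = -539)
U² = (-539)² = 290521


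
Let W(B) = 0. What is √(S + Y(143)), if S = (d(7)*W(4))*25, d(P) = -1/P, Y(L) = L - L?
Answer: 0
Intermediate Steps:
Y(L) = 0
S = 0 (S = (-1/7*0)*25 = (-1*⅐*0)*25 = -⅐*0*25 = 0*25 = 0)
√(S + Y(143)) = √(0 + 0) = √0 = 0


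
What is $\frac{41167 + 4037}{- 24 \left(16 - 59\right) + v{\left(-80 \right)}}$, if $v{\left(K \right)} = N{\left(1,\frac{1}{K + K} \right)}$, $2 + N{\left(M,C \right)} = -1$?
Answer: $\frac{15068}{343} \approx 43.93$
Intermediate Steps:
$N{\left(M,C \right)} = -3$ ($N{\left(M,C \right)} = -2 - 1 = -3$)
$v{\left(K \right)} = -3$
$\frac{41167 + 4037}{- 24 \left(16 - 59\right) + v{\left(-80 \right)}} = \frac{41167 + 4037}{- 24 \left(16 - 59\right) - 3} = \frac{45204}{\left(-24\right) \left(-43\right) - 3} = \frac{45204}{1032 - 3} = \frac{45204}{1029} = 45204 \cdot \frac{1}{1029} = \frac{15068}{343}$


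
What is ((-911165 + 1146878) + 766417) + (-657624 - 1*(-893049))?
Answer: 1237555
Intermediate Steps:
((-911165 + 1146878) + 766417) + (-657624 - 1*(-893049)) = (235713 + 766417) + (-657624 + 893049) = 1002130 + 235425 = 1237555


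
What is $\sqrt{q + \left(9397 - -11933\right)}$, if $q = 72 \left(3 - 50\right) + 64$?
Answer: $\sqrt{18010} \approx 134.2$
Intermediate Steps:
$q = -3320$ ($q = 72 \left(3 - 50\right) + 64 = 72 \left(-47\right) + 64 = -3384 + 64 = -3320$)
$\sqrt{q + \left(9397 - -11933\right)} = \sqrt{-3320 + \left(9397 - -11933\right)} = \sqrt{-3320 + \left(9397 + 11933\right)} = \sqrt{-3320 + 21330} = \sqrt{18010}$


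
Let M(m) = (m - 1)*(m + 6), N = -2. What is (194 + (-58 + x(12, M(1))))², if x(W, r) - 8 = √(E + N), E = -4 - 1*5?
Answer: (144 + I*√11)² ≈ 20725.0 + 955.19*I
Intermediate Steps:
E = -9 (E = -4 - 5 = -9)
M(m) = (-1 + m)*(6 + m)
x(W, r) = 8 + I*√11 (x(W, r) = 8 + √(-9 - 2) = 8 + √(-11) = 8 + I*√11)
(194 + (-58 + x(12, M(1))))² = (194 + (-58 + (8 + I*√11)))² = (194 + (-50 + I*√11))² = (144 + I*√11)²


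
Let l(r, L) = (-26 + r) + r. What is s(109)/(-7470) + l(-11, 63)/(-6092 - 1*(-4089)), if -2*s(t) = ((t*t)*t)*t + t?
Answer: 28274073193/2992482 ≈ 9448.4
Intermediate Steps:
s(t) = -t/2 - t⁴/2 (s(t) = -(((t*t)*t)*t + t)/2 = -((t²*t)*t + t)/2 = -(t³*t + t)/2 = -(t⁴ + t)/2 = -(t + t⁴)/2 = -t/2 - t⁴/2)
l(r, L) = -26 + 2*r
s(109)/(-7470) + l(-11, 63)/(-6092 - 1*(-4089)) = -½*109*(1 + 109³)/(-7470) + (-26 + 2*(-11))/(-6092 - 1*(-4089)) = -½*109*(1 + 1295029)*(-1/7470) + (-26 - 22)/(-6092 + 4089) = -½*109*1295030*(-1/7470) - 48/(-2003) = -70579135*(-1/7470) - 48*(-1/2003) = 14115827/1494 + 48/2003 = 28274073193/2992482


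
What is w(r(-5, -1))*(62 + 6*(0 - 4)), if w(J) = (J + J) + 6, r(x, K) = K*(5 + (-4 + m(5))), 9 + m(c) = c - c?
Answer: 836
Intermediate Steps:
m(c) = -9 (m(c) = -9 + (c - c) = -9 + 0 = -9)
r(x, K) = -8*K (r(x, K) = K*(5 + (-4 - 9)) = K*(5 - 13) = K*(-8) = -8*K)
w(J) = 6 + 2*J (w(J) = 2*J + 6 = 6 + 2*J)
w(r(-5, -1))*(62 + 6*(0 - 4)) = (6 + 2*(-8*(-1)))*(62 + 6*(0 - 4)) = (6 + 2*8)*(62 + 6*(-4)) = (6 + 16)*(62 - 24) = 22*38 = 836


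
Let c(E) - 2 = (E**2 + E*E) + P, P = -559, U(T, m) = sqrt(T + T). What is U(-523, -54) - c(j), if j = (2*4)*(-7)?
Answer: -5715 + I*sqrt(1046) ≈ -5715.0 + 32.342*I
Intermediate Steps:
U(T, m) = sqrt(2)*sqrt(T) (U(T, m) = sqrt(2*T) = sqrt(2)*sqrt(T))
j = -56 (j = 8*(-7) = -56)
c(E) = -557 + 2*E**2 (c(E) = 2 + ((E**2 + E*E) - 559) = 2 + ((E**2 + E**2) - 559) = 2 + (2*E**2 - 559) = 2 + (-559 + 2*E**2) = -557 + 2*E**2)
U(-523, -54) - c(j) = sqrt(2)*sqrt(-523) - (-557 + 2*(-56)**2) = sqrt(2)*(I*sqrt(523)) - (-557 + 2*3136) = I*sqrt(1046) - (-557 + 6272) = I*sqrt(1046) - 1*5715 = I*sqrt(1046) - 5715 = -5715 + I*sqrt(1046)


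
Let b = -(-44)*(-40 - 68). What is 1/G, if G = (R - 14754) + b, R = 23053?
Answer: 1/3547 ≈ 0.00028193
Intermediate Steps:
b = -4752 (b = -(-44)*(-108) = -1*4752 = -4752)
G = 3547 (G = (23053 - 14754) - 4752 = 8299 - 4752 = 3547)
1/G = 1/3547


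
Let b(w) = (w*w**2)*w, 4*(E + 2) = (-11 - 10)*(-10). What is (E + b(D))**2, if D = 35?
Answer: 9008107825201/4 ≈ 2.2520e+12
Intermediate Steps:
E = 101/2 (E = -2 + ((-11 - 10)*(-10))/4 = -2 + (-21*(-10))/4 = -2 + (1/4)*210 = -2 + 105/2 = 101/2 ≈ 50.500)
b(w) = w**4 (b(w) = w**3*w = w**4)
(E + b(D))**2 = (101/2 + 35**4)**2 = (101/2 + 1500625)**2 = (3001351/2)**2 = 9008107825201/4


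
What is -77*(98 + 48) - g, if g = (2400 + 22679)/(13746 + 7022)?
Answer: -233498935/20768 ≈ -11243.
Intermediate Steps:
g = 25079/20768 ≈ 1.2076
-77*(98 + 48) - g = -77*(98 + 48) - 1*25079/20768 = -77*146 - 25079/20768 = -11242 - 25079/20768 = -233498935/20768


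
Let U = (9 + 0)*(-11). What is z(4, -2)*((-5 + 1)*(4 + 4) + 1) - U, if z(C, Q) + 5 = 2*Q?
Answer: 378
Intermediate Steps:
z(C, Q) = -5 + 2*Q
U = -99 (U = 9*(-11) = -99)
z(4, -2)*((-5 + 1)*(4 + 4) + 1) - U = (-5 + 2*(-2))*((-5 + 1)*(4 + 4) + 1) - 1*(-99) = (-5 - 4)*(-4*8 + 1) + 99 = -9*(-32 + 1) + 99 = -9*(-31) + 99 = 279 + 99 = 378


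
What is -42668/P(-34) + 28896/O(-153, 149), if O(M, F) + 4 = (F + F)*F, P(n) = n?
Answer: 473839082/377383 ≈ 1255.6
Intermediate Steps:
O(M, F) = -4 + 2*F² (O(M, F) = -4 + (F + F)*F = -4 + (2*F)*F = -4 + 2*F²)
-42668/P(-34) + 28896/O(-153, 149) = -42668/(-34) + 28896/(-4 + 2*149²) = -42668*(-1/34) + 28896/(-4 + 2*22201) = 21334/17 + 28896/(-4 + 44402) = 21334/17 + 28896/44398 = 21334/17 + 28896*(1/44398) = 21334/17 + 14448/22199 = 473839082/377383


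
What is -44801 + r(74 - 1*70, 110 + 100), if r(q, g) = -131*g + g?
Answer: -72101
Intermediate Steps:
r(q, g) = -130*g
-44801 + r(74 - 1*70, 110 + 100) = -44801 - 130*(110 + 100) = -44801 - 130*210 = -44801 - 27300 = -72101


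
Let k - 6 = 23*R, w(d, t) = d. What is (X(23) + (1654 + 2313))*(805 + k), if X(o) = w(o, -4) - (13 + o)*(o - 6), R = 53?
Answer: 6857340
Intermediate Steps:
X(o) = o - (-6 + o)*(13 + o) (X(o) = o - (13 + o)*(o - 6) = o - (13 + o)*(-6 + o) = o - (-6 + o)*(13 + o))
k = 1225 (k = 6 + 23*53 = 6 + 1219 = 1225)
(X(23) + (1654 + 2313))*(805 + k) = ((78 - 1*23² - 6*23) + (1654 + 2313))*(805 + 1225) = ((78 - 1*529 - 138) + 3967)*2030 = ((78 - 529 - 138) + 3967)*2030 = (-589 + 3967)*2030 = 3378*2030 = 6857340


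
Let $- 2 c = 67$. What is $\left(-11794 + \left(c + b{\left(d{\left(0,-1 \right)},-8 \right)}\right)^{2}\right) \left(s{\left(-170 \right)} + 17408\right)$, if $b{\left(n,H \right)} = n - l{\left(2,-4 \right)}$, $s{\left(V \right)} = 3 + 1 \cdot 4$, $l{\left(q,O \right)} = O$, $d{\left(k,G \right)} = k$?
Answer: $- \frac{760948425}{4} \approx -1.9024 \cdot 10^{8}$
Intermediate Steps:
$c = - \frac{67}{2}$ ($c = \left(- \frac{1}{2}\right) 67 = - \frac{67}{2} \approx -33.5$)
$s{\left(V \right)} = 7$ ($s{\left(V \right)} = 3 + 4 = 7$)
$b{\left(n,H \right)} = 4 + n$ ($b{\left(n,H \right)} = n - -4 = n + 4 = 4 + n$)
$\left(-11794 + \left(c + b{\left(d{\left(0,-1 \right)},-8 \right)}\right)^{2}\right) \left(s{\left(-170 \right)} + 17408\right) = \left(-11794 + \left(- \frac{67}{2} + \left(4 + 0\right)\right)^{2}\right) \left(7 + 17408\right) = \left(-11794 + \left(- \frac{67}{2} + 4\right)^{2}\right) 17415 = \left(-11794 + \left(- \frac{59}{2}\right)^{2}\right) 17415 = \left(-11794 + \frac{3481}{4}\right) 17415 = \left(- \frac{43695}{4}\right) 17415 = - \frac{760948425}{4}$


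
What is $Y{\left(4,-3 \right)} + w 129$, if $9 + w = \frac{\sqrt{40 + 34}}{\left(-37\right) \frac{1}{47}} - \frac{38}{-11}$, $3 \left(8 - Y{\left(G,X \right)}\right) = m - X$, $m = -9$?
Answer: $- \frac{7759}{11} - \frac{6063 \sqrt{74}}{37} \approx -2115.0$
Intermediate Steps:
$Y{\left(G,X \right)} = 11 + \frac{X}{3}$ ($Y{\left(G,X \right)} = 8 - \frac{-9 - X}{3} = 8 + \left(3 + \frac{X}{3}\right) = 11 + \frac{X}{3}$)
$w = - \frac{61}{11} - \frac{47 \sqrt{74}}{37}$ ($w = -9 + \left(\frac{\sqrt{40 + 34}}{\left(-37\right) \frac{1}{47}} - \frac{38}{-11}\right) = -9 + \left(\frac{\sqrt{74}}{\left(-37\right) \frac{1}{47}} - - \frac{38}{11}\right) = -9 + \left(\frac{\sqrt{74}}{- \frac{37}{47}} + \frac{38}{11}\right) = -9 + \left(\sqrt{74} \left(- \frac{47}{37}\right) + \frac{38}{11}\right) = -9 + \left(- \frac{47 \sqrt{74}}{37} + \frac{38}{11}\right) = -9 + \left(\frac{38}{11} - \frac{47 \sqrt{74}}{37}\right) = - \frac{61}{11} - \frac{47 \sqrt{74}}{37} \approx -16.473$)
$Y{\left(4,-3 \right)} + w 129 = \left(11 + \frac{1}{3} \left(-3\right)\right) + \left(- \frac{61}{11} - \frac{47 \sqrt{74}}{37}\right) 129 = \left(11 - 1\right) - \left(\frac{7869}{11} + \frac{6063 \sqrt{74}}{37}\right) = 10 - \left(\frac{7869}{11} + \frac{6063 \sqrt{74}}{37}\right) = - \frac{7759}{11} - \frac{6063 \sqrt{74}}{37}$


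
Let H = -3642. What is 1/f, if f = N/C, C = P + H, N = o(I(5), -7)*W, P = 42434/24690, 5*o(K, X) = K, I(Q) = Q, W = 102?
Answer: -44939273/1259190 ≈ -35.689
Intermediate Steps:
o(K, X) = K/5
P = 21217/12345 (P = 42434*(1/24690) = 21217/12345 ≈ 1.7187)
N = 102 (N = ((1/5)*5)*102 = 1*102 = 102)
C = -44939273/12345 (C = 21217/12345 - 3642 = -44939273/12345 ≈ -3640.3)
f = -1259190/44939273 (f = 102/(-44939273/12345) = 102*(-12345/44939273) = -1259190/44939273 ≈ -0.028020)
1/f = 1/(-1259190/44939273) = -44939273/1259190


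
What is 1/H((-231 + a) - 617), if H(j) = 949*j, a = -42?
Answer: -1/844610 ≈ -1.1840e-6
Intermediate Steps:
1/H((-231 + a) - 617) = 1/(949*((-231 - 42) - 617)) = 1/(949*(-273 - 617)) = 1/(949*(-890)) = 1/(-844610) = -1/844610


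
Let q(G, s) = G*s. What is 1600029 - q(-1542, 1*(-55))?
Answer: 1515219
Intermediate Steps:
1600029 - q(-1542, 1*(-55)) = 1600029 - (-1542)*1*(-55) = 1600029 - (-1542)*(-55) = 1600029 - 1*84810 = 1600029 - 84810 = 1515219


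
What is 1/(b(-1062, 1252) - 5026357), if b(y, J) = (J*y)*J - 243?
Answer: -1/1669715848 ≈ -5.9890e-10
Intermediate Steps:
b(y, J) = -243 + y*J**2 (b(y, J) = y*J**2 - 243 = -243 + y*J**2)
1/(b(-1062, 1252) - 5026357) = 1/((-243 - 1062*1252**2) - 5026357) = 1/((-243 - 1062*1567504) - 5026357) = 1/((-243 - 1664689248) - 5026357) = 1/(-1664689491 - 5026357) = 1/(-1669715848) = -1/1669715848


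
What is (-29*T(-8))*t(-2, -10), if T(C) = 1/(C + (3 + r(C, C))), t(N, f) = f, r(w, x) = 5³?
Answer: 29/12 ≈ 2.4167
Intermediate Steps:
r(w, x) = 125
T(C) = 1/(128 + C) (T(C) = 1/(C + (3 + 125)) = 1/(C + 128) = 1/(128 + C))
(-29*T(-8))*t(-2, -10) = -29/(128 - 8)*(-10) = -29/120*(-10) = 29/12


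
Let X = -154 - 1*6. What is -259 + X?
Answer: -419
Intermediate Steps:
X = -160 (X = -154 - 6 = -160)
-259 + X = -259 - 160 = -419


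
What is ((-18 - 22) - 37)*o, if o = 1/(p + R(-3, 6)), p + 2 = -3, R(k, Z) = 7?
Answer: -77/2 ≈ -38.500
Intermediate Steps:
p = -5 (p = -2 - 3 = -5)
o = ½ (o = 1/(-5 + 7) = 1/2 = ½ ≈ 0.50000)
((-18 - 22) - 37)*o = ((-18 - 22) - 37)*(½) = (-40 - 37)*(½) = -77*½ = -77/2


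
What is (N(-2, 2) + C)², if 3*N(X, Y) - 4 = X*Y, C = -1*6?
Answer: 36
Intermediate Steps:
C = -6
N(X, Y) = 4/3 + X*Y/3 (N(X, Y) = 4/3 + (X*Y)/3 = 4/3 + X*Y/3)
(N(-2, 2) + C)² = ((4/3 + (⅓)*(-2)*2) - 6)² = ((4/3 - 4/3) - 6)² = (0 - 6)² = (-6)² = 36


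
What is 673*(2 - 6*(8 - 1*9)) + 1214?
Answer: 6598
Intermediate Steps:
673*(2 - 6*(8 - 1*9)) + 1214 = 673*(2 - 6*(8 - 9)) + 1214 = 673*(2 - 6*(-1)) + 1214 = 673*(2 + 6) + 1214 = 673*8 + 1214 = 5384 + 1214 = 6598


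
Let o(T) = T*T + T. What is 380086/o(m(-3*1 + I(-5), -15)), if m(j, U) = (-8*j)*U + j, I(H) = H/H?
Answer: 190043/29161 ≈ 6.5170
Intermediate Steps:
I(H) = 1
m(j, U) = j - 8*U*j (m(j, U) = -8*U*j + j = j - 8*U*j)
o(T) = T + T² (o(T) = T² + T = T + T²)
380086/o(m(-3*1 + I(-5), -15)) = 380086/((((-3*1 + 1)*(1 - 8*(-15)))*(1 + (-3*1 + 1)*(1 - 8*(-15))))) = 380086/((((-3 + 1)*(1 + 120))*(1 + (-3 + 1)*(1 + 120)))) = 380086/(((-2*121)*(1 - 2*121))) = 380086/((-242*(1 - 242))) = 380086/((-242*(-241))) = 380086/58322 = 380086*(1/58322) = 190043/29161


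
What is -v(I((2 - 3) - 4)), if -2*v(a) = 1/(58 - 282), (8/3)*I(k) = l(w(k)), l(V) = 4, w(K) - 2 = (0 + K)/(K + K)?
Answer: -1/448 ≈ -0.0022321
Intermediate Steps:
w(K) = 5/2 (w(K) = 2 + (0 + K)/(K + K) = 2 + K/((2*K)) = 2 + K*(1/(2*K)) = 2 + ½ = 5/2)
I(k) = 3/2 (I(k) = (3/8)*4 = 3/2)
v(a) = 1/448 (v(a) = -1/(2*(58 - 282)) = -½/(-224) = -½*(-1/224) = 1/448)
-v(I((2 - 3) - 4)) = -1*1/448 = -1/448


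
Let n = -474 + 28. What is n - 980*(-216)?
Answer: 211234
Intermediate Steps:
n = -446
n - 980*(-216) = -446 - 980*(-216) = -446 + 211680 = 211234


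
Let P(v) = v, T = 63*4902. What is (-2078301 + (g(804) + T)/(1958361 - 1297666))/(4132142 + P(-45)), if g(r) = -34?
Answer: -1373122770403/2730055827415 ≈ -0.50296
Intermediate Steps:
T = 308826
(-2078301 + (g(804) + T)/(1958361 - 1297666))/(4132142 + P(-45)) = (-2078301 + (-34 + 308826)/(1958361 - 1297666))/(4132142 - 45) = (-2078301 + 308792/660695)/4132097 = (-2078301 + 308792*(1/660695))*(1/4132097) = (-2078301 + 308792/660695)*(1/4132097) = -1373122770403/660695*1/4132097 = -1373122770403/2730055827415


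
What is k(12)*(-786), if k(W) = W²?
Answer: -113184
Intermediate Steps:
k(12)*(-786) = 12²*(-786) = 144*(-786) = -113184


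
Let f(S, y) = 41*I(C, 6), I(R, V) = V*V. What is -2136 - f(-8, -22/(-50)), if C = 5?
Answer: -3612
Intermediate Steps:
I(R, V) = V²
f(S, y) = 1476 (f(S, y) = 41*6² = 41*36 = 1476)
-2136 - f(-8, -22/(-50)) = -2136 - 1*1476 = -2136 - 1476 = -3612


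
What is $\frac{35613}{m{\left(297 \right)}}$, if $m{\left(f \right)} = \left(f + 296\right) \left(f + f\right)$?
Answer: $\frac{1319}{13046} \approx 0.1011$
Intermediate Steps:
$m{\left(f \right)} = 2 f \left(296 + f\right)$ ($m{\left(f \right)} = \left(296 + f\right) 2 f = 2 f \left(296 + f\right)$)
$\frac{35613}{m{\left(297 \right)}} = \frac{35613}{2 \cdot 297 \left(296 + 297\right)} = \frac{35613}{2 \cdot 297 \cdot 593} = \frac{35613}{352242} = 35613 \cdot \frac{1}{352242} = \frac{1319}{13046}$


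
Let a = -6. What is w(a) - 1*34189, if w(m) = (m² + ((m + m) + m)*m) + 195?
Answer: -33850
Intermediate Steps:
w(m) = 195 + 4*m² (w(m) = (m² + (2*m + m)*m) + 195 = (m² + (3*m)*m) + 195 = (m² + 3*m²) + 195 = 4*m² + 195 = 195 + 4*m²)
w(a) - 1*34189 = (195 + 4*(-6)²) - 1*34189 = (195 + 4*36) - 34189 = (195 + 144) - 34189 = 339 - 34189 = -33850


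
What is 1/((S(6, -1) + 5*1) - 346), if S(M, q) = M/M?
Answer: -1/340 ≈ -0.0029412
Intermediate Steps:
S(M, q) = 1
1/((S(6, -1) + 5*1) - 346) = 1/((1 + 5*1) - 346) = 1/((1 + 5) - 346) = 1/(6 - 346) = 1/(-340) = -1/340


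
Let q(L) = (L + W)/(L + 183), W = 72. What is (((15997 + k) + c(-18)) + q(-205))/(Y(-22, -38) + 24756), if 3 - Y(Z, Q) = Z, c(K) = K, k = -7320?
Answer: 190631/545182 ≈ 0.34966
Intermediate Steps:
q(L) = (72 + L)/(183 + L) (q(L) = (L + 72)/(L + 183) = (72 + L)/(183 + L))
Y(Z, Q) = 3 - Z
(((15997 + k) + c(-18)) + q(-205))/(Y(-22, -38) + 24756) = (((15997 - 7320) - 18) + (72 - 205)/(183 - 205))/((3 - 1*(-22)) + 24756) = ((8677 - 18) - 133/(-22))/((3 + 22) + 24756) = (8659 - 1/22*(-133))/(25 + 24756) = (8659 + 133/22)/24781 = (190631/22)*(1/24781) = 190631/545182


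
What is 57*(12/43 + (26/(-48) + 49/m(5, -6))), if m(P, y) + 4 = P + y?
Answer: -986537/1720 ≈ -573.57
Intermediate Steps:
m(P, y) = -4 + P + y (m(P, y) = -4 + (P + y) = -4 + P + y)
57*(12/43 + (26/(-48) + 49/m(5, -6))) = 57*(12/43 + (26/(-48) + 49/(-4 + 5 - 6))) = 57*(12*(1/43) + (26*(-1/48) + 49/(-5))) = 57*(12/43 + (-13/24 + 49*(-1/5))) = 57*(12/43 + (-13/24 - 49/5)) = 57*(12/43 - 1241/120) = 57*(-51923/5160) = -986537/1720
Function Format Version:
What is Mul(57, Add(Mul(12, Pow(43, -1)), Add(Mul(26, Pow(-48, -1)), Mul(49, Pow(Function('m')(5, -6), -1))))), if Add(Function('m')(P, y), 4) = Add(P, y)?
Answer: Rational(-986537, 1720) ≈ -573.57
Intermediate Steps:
Function('m')(P, y) = Add(-4, P, y) (Function('m')(P, y) = Add(-4, Add(P, y)) = Add(-4, P, y))
Mul(57, Add(Mul(12, Pow(43, -1)), Add(Mul(26, Pow(-48, -1)), Mul(49, Pow(Function('m')(5, -6), -1))))) = Mul(57, Add(Mul(12, Pow(43, -1)), Add(Mul(26, Pow(-48, -1)), Mul(49, Pow(Add(-4, 5, -6), -1))))) = Mul(57, Add(Mul(12, Rational(1, 43)), Add(Mul(26, Rational(-1, 48)), Mul(49, Pow(-5, -1))))) = Mul(57, Add(Rational(12, 43), Add(Rational(-13, 24), Mul(49, Rational(-1, 5))))) = Mul(57, Add(Rational(12, 43), Add(Rational(-13, 24), Rational(-49, 5)))) = Mul(57, Add(Rational(12, 43), Rational(-1241, 120))) = Mul(57, Rational(-51923, 5160)) = Rational(-986537, 1720)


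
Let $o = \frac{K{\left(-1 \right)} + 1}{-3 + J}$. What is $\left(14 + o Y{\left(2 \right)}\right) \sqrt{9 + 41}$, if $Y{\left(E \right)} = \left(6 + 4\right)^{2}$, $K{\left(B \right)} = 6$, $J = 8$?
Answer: $770 \sqrt{2} \approx 1088.9$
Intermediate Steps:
$o = \frac{7}{5}$ ($o = \frac{6 + 1}{-3 + 8} = \frac{7}{5} \approx 1.4$)
$Y{\left(E \right)} = 100$ ($Y{\left(E \right)} = 10^{2} = 100$)
$\left(14 + o Y{\left(2 \right)}\right) \sqrt{9 + 41} = \left(14 + \frac{7}{5} \cdot 100\right) \sqrt{9 + 41} = \left(14 + 140\right) \sqrt{50} = 154 \cdot 5 \sqrt{2} = 770 \sqrt{2}$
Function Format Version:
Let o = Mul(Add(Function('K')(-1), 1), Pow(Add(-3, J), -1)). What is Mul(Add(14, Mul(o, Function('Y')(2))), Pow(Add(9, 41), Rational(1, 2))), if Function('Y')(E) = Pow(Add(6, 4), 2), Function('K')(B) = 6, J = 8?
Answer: Mul(770, Pow(2, Rational(1, 2))) ≈ 1088.9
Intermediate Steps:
o = Rational(7, 5) (o = Mul(Add(6, 1), Pow(Add(-3, 8), -1)) = Mul(7, Pow(5, -1)) = Mul(7, Rational(1, 5)) = Rational(7, 5) ≈ 1.4000)
Function('Y')(E) = 100 (Function('Y')(E) = Pow(10, 2) = 100)
Mul(Add(14, Mul(o, Function('Y')(2))), Pow(Add(9, 41), Rational(1, 2))) = Mul(Add(14, Mul(Rational(7, 5), 100)), Pow(Add(9, 41), Rational(1, 2))) = Mul(Add(14, 140), Pow(50, Rational(1, 2))) = Mul(154, Mul(5, Pow(2, Rational(1, 2)))) = Mul(770, Pow(2, Rational(1, 2)))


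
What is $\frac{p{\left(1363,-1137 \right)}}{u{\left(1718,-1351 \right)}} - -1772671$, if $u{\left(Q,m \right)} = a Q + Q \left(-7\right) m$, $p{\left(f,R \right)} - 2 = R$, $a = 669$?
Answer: $\frac{30838214324893}{17396468} \approx 1.7727 \cdot 10^{6}$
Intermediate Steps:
$p{\left(f,R \right)} = 2 + R$
$u{\left(Q,m \right)} = 669 Q - 7 Q m$ ($u{\left(Q,m \right)} = 669 Q + Q \left(-7\right) m = 669 Q + - 7 Q m = 669 Q - 7 Q m$)
$\frac{p{\left(1363,-1137 \right)}}{u{\left(1718,-1351 \right)}} - -1772671 = \frac{2 - 1137}{1718 \left(669 - -9457\right)} - -1772671 = - \frac{1135}{1718 \left(669 + 9457\right)} + 1772671 = - \frac{1135}{1718 \cdot 10126} + 1772671 = - \frac{1135}{17396468} + 1772671 = \frac{30838214324893}{17396468}$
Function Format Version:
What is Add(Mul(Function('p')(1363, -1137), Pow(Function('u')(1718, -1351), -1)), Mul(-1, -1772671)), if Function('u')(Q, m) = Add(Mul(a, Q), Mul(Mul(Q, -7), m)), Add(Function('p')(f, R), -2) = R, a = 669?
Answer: Rational(30838214324893, 17396468) ≈ 1.7727e+6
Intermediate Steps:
Function('p')(f, R) = Add(2, R)
Function('u')(Q, m) = Add(Mul(669, Q), Mul(-7, Q, m)) (Function('u')(Q, m) = Add(Mul(669, Q), Mul(Mul(Q, -7), m)) = Add(Mul(669, Q), Mul(Mul(-7, Q), m)) = Add(Mul(669, Q), Mul(-7, Q, m)))
Add(Mul(Function('p')(1363, -1137), Pow(Function('u')(1718, -1351), -1)), Mul(-1, -1772671)) = Add(Mul(Add(2, -1137), Pow(Mul(1718, Add(669, Mul(-7, -1351))), -1)), Mul(-1, -1772671)) = Add(Mul(-1135, Pow(Mul(1718, Add(669, 9457)), -1)), 1772671) = Add(Mul(-1135, Pow(Mul(1718, 10126), -1)), 1772671) = Add(Mul(-1135, Pow(17396468, -1)), 1772671) = Add(Mul(-1135, Rational(1, 17396468)), 1772671) = Add(Rational(-1135, 17396468), 1772671) = Rational(30838214324893, 17396468)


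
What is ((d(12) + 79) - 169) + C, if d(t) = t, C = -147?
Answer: -225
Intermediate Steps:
((d(12) + 79) - 169) + C = ((12 + 79) - 169) - 147 = (91 - 169) - 147 = -78 - 147 = -225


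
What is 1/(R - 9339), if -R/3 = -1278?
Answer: -1/5505 ≈ -0.00018165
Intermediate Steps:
R = 3834 (R = -3*(-1278) = 3834)
1/(R - 9339) = 1/(3834 - 9339) = 1/(-5505) = -1/5505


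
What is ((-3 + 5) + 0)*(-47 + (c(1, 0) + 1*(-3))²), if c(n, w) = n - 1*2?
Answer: -62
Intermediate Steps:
c(n, w) = -2 + n (c(n, w) = n - 2 = -2 + n)
((-3 + 5) + 0)*(-47 + (c(1, 0) + 1*(-3))²) = ((-3 + 5) + 0)*(-47 + ((-2 + 1) + 1*(-3))²) = (2 + 0)*(-47 + (-1 - 3)²) = 2*(-47 + (-4)²) = 2*(-47 + 16) = 2*(-31) = -62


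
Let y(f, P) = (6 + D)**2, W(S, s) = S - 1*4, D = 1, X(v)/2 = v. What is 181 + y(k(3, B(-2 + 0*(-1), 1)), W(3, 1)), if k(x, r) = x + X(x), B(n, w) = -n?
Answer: 230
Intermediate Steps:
X(v) = 2*v
k(x, r) = 3*x (k(x, r) = x + 2*x = 3*x)
W(S, s) = -4 + S (W(S, s) = S - 4 = -4 + S)
y(f, P) = 49 (y(f, P) = (6 + 1)**2 = 7**2 = 49)
181 + y(k(3, B(-2 + 0*(-1), 1)), W(3, 1)) = 181 + 49 = 230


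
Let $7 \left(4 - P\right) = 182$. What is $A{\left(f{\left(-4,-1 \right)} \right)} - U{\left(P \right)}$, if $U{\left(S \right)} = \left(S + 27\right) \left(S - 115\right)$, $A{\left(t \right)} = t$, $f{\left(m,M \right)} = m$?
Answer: $681$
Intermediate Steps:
$P = -22$ ($P = 4 - 26 = -22$)
$U{\left(S \right)} = \left(-115 + S\right) \left(27 + S\right)$ ($U{\left(S \right)} = \left(27 + S\right) \left(-115 + S\right) = \left(-115 + S\right) \left(27 + S\right)$)
$A{\left(f{\left(-4,-1 \right)} \right)} - U{\left(P \right)} = -4 - \left(-3105 + \left(-22\right)^{2} - -1936\right) = -4 - \left(-3105 + 484 + 1936\right) = -4 - -685 = -4 + 685 = 681$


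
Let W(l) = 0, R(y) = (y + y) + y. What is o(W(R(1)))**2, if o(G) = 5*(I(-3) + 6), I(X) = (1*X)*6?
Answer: 3600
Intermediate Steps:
I(X) = 6*X (I(X) = X*6 = 6*X)
R(y) = 3*y (R(y) = 2*y + y = 3*y)
o(G) = -60 (o(G) = 5*(6*(-3) + 6) = 5*(-18 + 6) = 5*(-12) = -60)
o(W(R(1)))**2 = (-60)**2 = 3600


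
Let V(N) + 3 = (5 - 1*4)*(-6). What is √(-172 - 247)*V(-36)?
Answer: -9*I*√419 ≈ -184.23*I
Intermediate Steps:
V(N) = -9 (V(N) = -3 + (5 - 1*4)*(-6) = -3 + (5 - 4)*(-6) = -3 + 1*(-6) = -3 - 6 = -9)
√(-172 - 247)*V(-36) = √(-172 - 247)*(-9) = √(-419)*(-9) = (I*√419)*(-9) = -9*I*√419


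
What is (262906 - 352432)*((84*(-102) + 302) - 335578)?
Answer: 30782977944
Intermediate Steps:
(262906 - 352432)*((84*(-102) + 302) - 335578) = -89526*((-8568 + 302) - 335578) = -89526*(-8266 - 335578) = -89526*(-343844) = 30782977944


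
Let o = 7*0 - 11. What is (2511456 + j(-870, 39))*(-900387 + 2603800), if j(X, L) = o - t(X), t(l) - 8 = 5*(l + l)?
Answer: 4292834127581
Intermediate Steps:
o = -11 (o = 0 - 11 = -11)
t(l) = 8 + 10*l (t(l) = 8 + 5*(l + l) = 8 + 5*(2*l) = 8 + 10*l)
j(X, L) = -19 - 10*X (j(X, L) = -11 - (8 + 10*X) = -11 + (-8 - 10*X) = -19 - 10*X)
(2511456 + j(-870, 39))*(-900387 + 2603800) = (2511456 + (-19 - 10*(-870)))*(-900387 + 2603800) = (2511456 + (-19 + 8700))*1703413 = (2511456 + 8681)*1703413 = 2520137*1703413 = 4292834127581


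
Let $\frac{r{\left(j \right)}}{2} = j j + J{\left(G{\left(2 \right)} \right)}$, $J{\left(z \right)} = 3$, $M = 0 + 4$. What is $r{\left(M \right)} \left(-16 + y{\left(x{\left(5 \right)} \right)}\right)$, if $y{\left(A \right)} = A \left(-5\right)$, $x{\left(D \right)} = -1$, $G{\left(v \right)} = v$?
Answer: $-418$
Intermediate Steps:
$y{\left(A \right)} = - 5 A$
$M = 4$
$r{\left(j \right)} = 6 + 2 j^{2}$ ($r{\left(j \right)} = 2 \left(j j + 3\right) = 2 \left(j^{2} + 3\right) = 2 \left(3 + j^{2}\right) = 6 + 2 j^{2}$)
$r{\left(M \right)} \left(-16 + y{\left(x{\left(5 \right)} \right)}\right) = \left(6 + 2 \cdot 4^{2}\right) \left(-16 - -5\right) = \left(6 + 2 \cdot 16\right) \left(-16 + 5\right) = \left(6 + 32\right) \left(-11\right) = 38 \left(-11\right) = -418$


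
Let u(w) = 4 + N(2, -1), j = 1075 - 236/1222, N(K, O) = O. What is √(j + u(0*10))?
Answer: 2*√100591985/611 ≈ 32.830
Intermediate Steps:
j = 656707/611 (j = 1075 - 236*1/1222 = 1075 - 118/611 = 656707/611 ≈ 1074.8)
u(w) = 3 (u(w) = 4 - 1 = 3)
√(j + u(0*10)) = √(656707/611 + 3) = √(658540/611) = 2*√100591985/611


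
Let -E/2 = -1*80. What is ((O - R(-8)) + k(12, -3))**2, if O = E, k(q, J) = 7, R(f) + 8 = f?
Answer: 33489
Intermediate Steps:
R(f) = -8 + f
E = 160 (E = -(-2)*80 = -2*(-80) = 160)
O = 160
((O - R(-8)) + k(12, -3))**2 = ((160 - (-8 - 8)) + 7)**2 = ((160 - 1*(-16)) + 7)**2 = ((160 + 16) + 7)**2 = (176 + 7)**2 = 183**2 = 33489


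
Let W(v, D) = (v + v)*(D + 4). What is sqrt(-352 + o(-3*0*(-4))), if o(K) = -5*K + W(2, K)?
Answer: 4*I*sqrt(21) ≈ 18.33*I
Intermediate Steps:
W(v, D) = 2*v*(4 + D) (W(v, D) = (2*v)*(4 + D) = 2*v*(4 + D))
o(K) = 16 - K (o(K) = -5*K + 2*2*(4 + K) = -5*K + (16 + 4*K) = 16 - K)
sqrt(-352 + o(-3*0*(-4))) = sqrt(-352 + (16 - (-3*0)*(-4))) = sqrt(-352 + (16 - 0*(-4))) = sqrt(-352 + (16 - 1*0)) = sqrt(-352 + (16 + 0)) = sqrt(-352 + 16) = sqrt(-336) = 4*I*sqrt(21)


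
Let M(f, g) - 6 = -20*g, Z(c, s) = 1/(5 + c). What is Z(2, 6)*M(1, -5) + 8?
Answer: 162/7 ≈ 23.143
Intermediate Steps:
M(f, g) = 6 - 20*g
Z(2, 6)*M(1, -5) + 8 = (6 - 20*(-5))/(5 + 2) + 8 = (6 + 100)/7 + 8 = (⅐)*106 + 8 = 106/7 + 8 = 162/7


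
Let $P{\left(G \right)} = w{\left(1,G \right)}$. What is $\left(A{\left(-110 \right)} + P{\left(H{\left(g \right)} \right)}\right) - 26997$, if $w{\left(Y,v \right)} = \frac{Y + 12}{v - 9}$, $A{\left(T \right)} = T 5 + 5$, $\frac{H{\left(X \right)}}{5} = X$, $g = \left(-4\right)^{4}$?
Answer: $- \frac{35005869}{1271} \approx -27542.0$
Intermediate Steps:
$g = 256$
$H{\left(X \right)} = 5 X$
$A{\left(T \right)} = 5 + 5 T$ ($A{\left(T \right)} = 5 T + 5 = 5 + 5 T$)
$w{\left(Y,v \right)} = \frac{12 + Y}{-9 + v}$
$P{\left(G \right)} = \frac{13}{-9 + G}$ ($P{\left(G \right)} = \frac{12 + 1}{-9 + G} = \frac{1}{-9 + G} 13 = \frac{13}{-9 + G}$)
$\left(A{\left(-110 \right)} + P{\left(H{\left(g \right)} \right)}\right) - 26997 = \left(\left(5 + 5 \left(-110\right)\right) + \frac{13}{-9 + 5 \cdot 256}\right) - 26997 = \left(\left(5 - 550\right) + \frac{13}{-9 + 1280}\right) - 26997 = \left(-545 + \frac{13}{1271}\right) - 26997 = - \frac{692682}{1271} - 26997 = - \frac{35005869}{1271}$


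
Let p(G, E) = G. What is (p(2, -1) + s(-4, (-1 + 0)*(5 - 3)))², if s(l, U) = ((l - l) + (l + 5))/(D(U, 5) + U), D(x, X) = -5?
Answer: 169/49 ≈ 3.4490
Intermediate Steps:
s(l, U) = (5 + l)/(-5 + U) (s(l, U) = ((l - l) + (l + 5))/(-5 + U) = (0 + (5 + l))/(-5 + U) = (5 + l)/(-5 + U))
(p(2, -1) + s(-4, (-1 + 0)*(5 - 3)))² = (2 + (5 - 4)/(-5 + (-1 + 0)*(5 - 3)))² = (2 + 1/(-5 - 1*2))² = (2 + 1/(-5 - 2))² = (2 + 1/(-7))² = (2 - ⅐*1)² = (2 - ⅐)² = (13/7)² = 169/49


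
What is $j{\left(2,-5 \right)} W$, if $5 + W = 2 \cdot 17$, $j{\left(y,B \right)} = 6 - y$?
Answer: $116$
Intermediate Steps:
$W = 29$ ($W = -5 + 2 \cdot 17 = -5 + 34 = 29$)
$j{\left(2,-5 \right)} W = \left(6 - 2\right) 29 = 4 \cdot 29 = 116$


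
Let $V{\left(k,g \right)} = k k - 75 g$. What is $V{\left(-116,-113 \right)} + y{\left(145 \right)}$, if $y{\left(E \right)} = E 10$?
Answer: $23381$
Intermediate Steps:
$V{\left(k,g \right)} = k^{2} - 75 g$
$y{\left(E \right)} = 10 E$
$V{\left(-116,-113 \right)} + y{\left(145 \right)} = \left(\left(-116\right)^{2} - -8475\right) + 10 \cdot 145 = \left(13456 + 8475\right) + 1450 = 21931 + 1450 = 23381$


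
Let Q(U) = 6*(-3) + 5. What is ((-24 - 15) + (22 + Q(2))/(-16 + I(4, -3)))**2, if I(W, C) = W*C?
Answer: 1212201/784 ≈ 1546.2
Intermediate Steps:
Q(U) = -13 (Q(U) = -18 + 5 = -13)
I(W, C) = C*W
((-24 - 15) + (22 + Q(2))/(-16 + I(4, -3)))**2 = ((-24 - 15) + (22 - 13)/(-16 - 3*4))**2 = (-39 + 9/(-16 - 12))**2 = (-39 + 9/(-28))**2 = (-39 + 9*(-1/28))**2 = (-39 - 9/28)**2 = (-1101/28)**2 = 1212201/784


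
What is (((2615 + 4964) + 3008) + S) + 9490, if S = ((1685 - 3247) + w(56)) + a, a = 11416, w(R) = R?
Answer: 29987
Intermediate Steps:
S = 9910 (S = ((1685 - 3247) + 56) + 11416 = (-1562 + 56) + 11416 = -1506 + 11416 = 9910)
(((2615 + 4964) + 3008) + S) + 9490 = (((2615 + 4964) + 3008) + 9910) + 9490 = ((7579 + 3008) + 9910) + 9490 = (10587 + 9910) + 9490 = 20497 + 9490 = 29987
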